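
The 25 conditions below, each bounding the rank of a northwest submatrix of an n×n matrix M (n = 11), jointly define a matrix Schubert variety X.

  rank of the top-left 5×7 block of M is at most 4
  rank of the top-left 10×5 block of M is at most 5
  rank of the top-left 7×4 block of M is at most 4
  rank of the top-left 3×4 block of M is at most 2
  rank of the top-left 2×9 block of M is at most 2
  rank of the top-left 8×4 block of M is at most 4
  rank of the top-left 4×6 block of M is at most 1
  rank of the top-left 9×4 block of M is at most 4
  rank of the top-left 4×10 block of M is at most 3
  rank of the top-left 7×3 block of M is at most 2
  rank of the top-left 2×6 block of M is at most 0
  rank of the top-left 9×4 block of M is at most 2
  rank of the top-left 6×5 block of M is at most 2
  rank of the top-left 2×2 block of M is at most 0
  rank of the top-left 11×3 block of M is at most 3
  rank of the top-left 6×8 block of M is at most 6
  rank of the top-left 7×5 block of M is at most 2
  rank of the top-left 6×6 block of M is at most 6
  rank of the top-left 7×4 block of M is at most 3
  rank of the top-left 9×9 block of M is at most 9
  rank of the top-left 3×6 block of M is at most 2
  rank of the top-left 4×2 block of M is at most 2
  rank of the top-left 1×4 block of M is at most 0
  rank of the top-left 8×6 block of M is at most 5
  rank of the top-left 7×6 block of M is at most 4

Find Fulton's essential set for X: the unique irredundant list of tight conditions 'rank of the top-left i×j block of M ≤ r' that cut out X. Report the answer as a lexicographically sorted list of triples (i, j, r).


Propagating the 25 rank bounds to every northwest block:

  0  0  0  0  0  0  1  1  1  1  1
  0  0  0  0  0  0  1  2  2  2  2
  1  1  1  1  1  1  2  3  3  3  3
  1  1  1  1  1  1  2  3  3  3  4
  1  2  2  2  2  2  3  4  4  4  5
  1  2  2  2  2  3  4  5  5  5  6
  1  2  2  2  2  3  4  5  6  6  7
  1  2  2  2  3  4  5  6  7  7  8
  1  2  2  2  3  4  5  6  7  8  9
  1  2  3  3  4  5  6  7  8  9  10
  1  2  3  4  5  6  7  8  9  10  11

so w = (7, 8, 1, 11, 2, 6, 9, 5, 10, 3, 4).

ℓ(w)=29; the 5 essential cells (i,j,r):

[(2, 6, 0), (4, 6, 1), (4, 10, 3), (7, 5, 2), (9, 4, 2)]


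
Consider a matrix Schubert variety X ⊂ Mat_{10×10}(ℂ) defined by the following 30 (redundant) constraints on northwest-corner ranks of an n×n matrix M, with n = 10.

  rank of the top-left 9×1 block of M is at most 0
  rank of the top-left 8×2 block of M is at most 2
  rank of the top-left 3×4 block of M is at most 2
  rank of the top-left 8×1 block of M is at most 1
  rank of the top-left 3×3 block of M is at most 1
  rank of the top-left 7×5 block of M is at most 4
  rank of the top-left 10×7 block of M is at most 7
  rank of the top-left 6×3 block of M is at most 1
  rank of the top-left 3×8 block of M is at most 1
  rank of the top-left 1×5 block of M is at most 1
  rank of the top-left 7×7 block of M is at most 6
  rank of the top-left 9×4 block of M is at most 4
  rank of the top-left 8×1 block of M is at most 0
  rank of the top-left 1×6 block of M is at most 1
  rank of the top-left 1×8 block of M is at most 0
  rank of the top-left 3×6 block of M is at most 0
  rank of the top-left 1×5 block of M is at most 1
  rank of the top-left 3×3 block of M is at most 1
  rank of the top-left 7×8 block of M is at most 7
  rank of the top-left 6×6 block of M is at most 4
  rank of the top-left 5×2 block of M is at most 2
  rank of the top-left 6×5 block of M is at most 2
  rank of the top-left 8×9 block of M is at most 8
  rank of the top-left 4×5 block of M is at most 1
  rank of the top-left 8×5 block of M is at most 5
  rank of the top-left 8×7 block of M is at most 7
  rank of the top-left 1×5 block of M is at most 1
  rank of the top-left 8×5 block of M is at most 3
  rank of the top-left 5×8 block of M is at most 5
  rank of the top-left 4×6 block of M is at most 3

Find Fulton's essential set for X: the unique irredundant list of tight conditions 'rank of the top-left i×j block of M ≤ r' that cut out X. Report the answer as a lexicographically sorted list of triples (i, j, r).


Recovering R(i,j) via the rank-extension bound from the 30 conditions:

  i=1: 0, 0, 0, 0, 0, 0, 0, 0, 1, 1
  i=2: 0, 0, 0, 0, 0, 0, 1, 1, 2, 2
  i=3: 0, 0, 0, 0, 0, 0, 1, 1, 2, 3
  i=4: 0, 1, 1, 1, 1, 1, 2, 2, 3, 4
  i=5: 0, 1, 1, 2, 2, 2, 3, 3, 4, 5
  i=6: 0, 1, 1, 2, 2, 3, 4, 4, 5, 6
  i=7: 0, 1, 2, 3, 3, 4, 5, 5, 6, 7
  i=8: 0, 1, 2, 3, 3, 4, 5, 6, 7, 8
  i=9: 0, 1, 2, 3, 4, 5, 6, 7, 8, 9
  i=10: 1, 2, 3, 4, 5, 6, 7, 8, 9, 10

so w = (9, 7, 10, 2, 4, 6, 3, 8, 5, 1).

D(w) has 31 cells with 7 SE-corners; essential set:

[(1, 8, 0), (3, 6, 0), (3, 8, 1), (6, 3, 1), (6, 5, 2), (8, 5, 3), (9, 1, 0)]


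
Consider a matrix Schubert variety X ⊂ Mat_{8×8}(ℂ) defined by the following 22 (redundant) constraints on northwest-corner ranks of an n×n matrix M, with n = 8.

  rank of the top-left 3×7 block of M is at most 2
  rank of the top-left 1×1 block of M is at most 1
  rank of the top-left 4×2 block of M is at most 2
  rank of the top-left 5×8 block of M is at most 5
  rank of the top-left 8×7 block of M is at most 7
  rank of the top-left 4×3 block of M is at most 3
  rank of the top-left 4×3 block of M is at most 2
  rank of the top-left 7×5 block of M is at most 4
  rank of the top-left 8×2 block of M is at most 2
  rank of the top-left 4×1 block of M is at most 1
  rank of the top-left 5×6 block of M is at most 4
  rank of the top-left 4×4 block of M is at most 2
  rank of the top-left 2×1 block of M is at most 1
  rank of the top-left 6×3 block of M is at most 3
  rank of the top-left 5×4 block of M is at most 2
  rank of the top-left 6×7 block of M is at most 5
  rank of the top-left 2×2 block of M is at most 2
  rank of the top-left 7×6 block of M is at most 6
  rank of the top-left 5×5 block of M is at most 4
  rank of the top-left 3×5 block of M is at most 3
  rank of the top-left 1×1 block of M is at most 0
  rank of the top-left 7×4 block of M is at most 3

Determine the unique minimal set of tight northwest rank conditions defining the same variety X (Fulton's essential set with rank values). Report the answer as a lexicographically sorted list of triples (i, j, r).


Rank table r_w(8×8) implied by the 22 constraints:

  row 1: 0 | 1 | 1 | 1 | 1 | 1 | 1 | 1
  row 2: 1 | 2 | 2 | 2 | 2 | 2 | 2 | 2
  row 3: 1 | 2 | 2 | 2 | 2 | 2 | 2 | 3
  row 4: 1 | 2 | 2 | 2 | 3 | 3 | 3 | 4
  row 5: 1 | 2 | 2 | 2 | 3 | 4 | 4 | 5
  row 6: 1 | 2 | 3 | 3 | 4 | 5 | 5 | 6
  row 7: 1 | 2 | 3 | 3 | 4 | 5 | 6 | 7
  row 8: 1 | 2 | 3 | 4 | 5 | 6 | 7 | 8

the unique w with this rank table is (2, 1, 8, 5, 6, 3, 7, 4).

Fulton essential set (4 of the 11 Rothe cells):

[(1, 1, 0), (3, 7, 2), (5, 4, 2), (7, 4, 3)]


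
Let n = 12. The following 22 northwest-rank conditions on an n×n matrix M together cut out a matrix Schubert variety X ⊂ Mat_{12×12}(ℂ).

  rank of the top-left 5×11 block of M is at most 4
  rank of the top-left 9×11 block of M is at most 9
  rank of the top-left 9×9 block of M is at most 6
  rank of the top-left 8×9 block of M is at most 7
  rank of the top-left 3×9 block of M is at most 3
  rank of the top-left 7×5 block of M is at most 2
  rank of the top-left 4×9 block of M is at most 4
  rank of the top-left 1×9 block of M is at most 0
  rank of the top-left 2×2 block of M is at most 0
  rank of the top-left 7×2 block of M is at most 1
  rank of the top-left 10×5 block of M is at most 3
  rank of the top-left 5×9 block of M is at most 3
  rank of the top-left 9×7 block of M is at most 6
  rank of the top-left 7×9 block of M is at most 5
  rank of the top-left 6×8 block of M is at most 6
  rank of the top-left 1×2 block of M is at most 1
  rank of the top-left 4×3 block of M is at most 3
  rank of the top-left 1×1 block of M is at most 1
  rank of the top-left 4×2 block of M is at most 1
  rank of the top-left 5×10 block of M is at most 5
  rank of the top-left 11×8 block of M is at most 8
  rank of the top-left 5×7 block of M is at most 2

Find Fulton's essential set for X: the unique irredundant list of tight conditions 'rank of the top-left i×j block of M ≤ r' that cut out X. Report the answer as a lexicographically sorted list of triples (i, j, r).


Rank table r_w(12×12) implied by the 22 constraints:

  row 1: 0  0  0  0  0  0  0  0  0  1  1  1
  row 2: 0  0  1  1  1  1  1  1  1  2  2  2
  row 3: 1  1  2  2  2  2  2  2  2  3  3  3
  row 4: 1  1  2  2  2  2  2  3  3  4  4  4
  row 5: 1  1  2  2  2  2  2  3  3  4  4  5
  row 6: 1  1  2  2  2  3  3  4  4  5  5  6
  row 7: 1  1  2  2  2  3  4  5  5  6  6  7
  row 8: 1  2  3  3  3  4  5  6  6  7  7  8
  row 9: 1  2  3  3  3  4  5  6  6  7  8  9
  row 10: 1  2  3  3  3  4  5  6  7  8  9  10
  row 11: 1  2  3  4  4  5  6  7  8  9  10  11
  row 12: 1  2  3  4  5  6  7  8  9  10  11  12

second differences of R give the permutation w = (10, 3, 1, 8, 12, 6, 7, 2, 11, 9, 4, 5).

|D(w)|=34, |Ess(w)|=9:

[(1, 9, 0), (2, 2, 0), (5, 7, 2), (5, 9, 3), (5, 11, 4), (7, 2, 1), (7, 5, 2), (9, 9, 6), (10, 5, 3)]


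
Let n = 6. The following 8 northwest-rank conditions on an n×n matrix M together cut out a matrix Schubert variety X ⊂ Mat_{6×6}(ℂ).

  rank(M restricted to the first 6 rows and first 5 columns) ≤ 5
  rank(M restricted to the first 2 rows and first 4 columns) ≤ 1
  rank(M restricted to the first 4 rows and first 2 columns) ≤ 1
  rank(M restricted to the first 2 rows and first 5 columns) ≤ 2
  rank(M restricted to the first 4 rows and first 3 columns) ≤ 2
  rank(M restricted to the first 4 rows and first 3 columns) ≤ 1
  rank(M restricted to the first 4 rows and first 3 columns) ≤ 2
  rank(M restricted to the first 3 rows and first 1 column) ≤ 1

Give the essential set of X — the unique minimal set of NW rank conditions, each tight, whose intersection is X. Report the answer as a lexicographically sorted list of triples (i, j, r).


Reconstructing r_w from the 8 given conditions:

  R[1]: 1, 1, 1, 1, 1, 1
  R[2]: 1, 1, 1, 1, 2, 2
  R[3]: 1, 1, 1, 2, 3, 3
  R[4]: 1, 1, 1, 2, 3, 4
  R[5]: 1, 2, 2, 3, 4, 5
  R[6]: 1, 2, 3, 4, 5, 6

the unique w with this rank table is (1, 5, 4, 6, 2, 3).

ℓ(w)=7; the 2 essential cells (i,j,r):

[(2, 4, 1), (4, 3, 1)]


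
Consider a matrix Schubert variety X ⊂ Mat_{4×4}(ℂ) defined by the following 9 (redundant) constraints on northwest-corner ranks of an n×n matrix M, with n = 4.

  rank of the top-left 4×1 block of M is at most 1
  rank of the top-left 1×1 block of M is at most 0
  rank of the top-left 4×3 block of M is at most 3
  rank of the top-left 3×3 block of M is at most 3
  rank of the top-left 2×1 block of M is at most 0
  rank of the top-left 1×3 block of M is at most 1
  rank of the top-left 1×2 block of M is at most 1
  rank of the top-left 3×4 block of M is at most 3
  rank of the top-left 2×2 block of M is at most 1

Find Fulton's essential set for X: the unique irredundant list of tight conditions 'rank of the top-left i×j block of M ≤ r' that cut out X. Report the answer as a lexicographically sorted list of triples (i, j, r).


Propagating the 9 rank bounds to every northwest block:

  i=1: 0 1 1 1
  i=2: 0 1 2 2
  i=3: 1 2 3 3
  i=4: 1 2 3 4

so w = (2, 3, 1, 4).

ℓ(w)=2; the 1 essential cell (i,j,r):

[(2, 1, 0)]


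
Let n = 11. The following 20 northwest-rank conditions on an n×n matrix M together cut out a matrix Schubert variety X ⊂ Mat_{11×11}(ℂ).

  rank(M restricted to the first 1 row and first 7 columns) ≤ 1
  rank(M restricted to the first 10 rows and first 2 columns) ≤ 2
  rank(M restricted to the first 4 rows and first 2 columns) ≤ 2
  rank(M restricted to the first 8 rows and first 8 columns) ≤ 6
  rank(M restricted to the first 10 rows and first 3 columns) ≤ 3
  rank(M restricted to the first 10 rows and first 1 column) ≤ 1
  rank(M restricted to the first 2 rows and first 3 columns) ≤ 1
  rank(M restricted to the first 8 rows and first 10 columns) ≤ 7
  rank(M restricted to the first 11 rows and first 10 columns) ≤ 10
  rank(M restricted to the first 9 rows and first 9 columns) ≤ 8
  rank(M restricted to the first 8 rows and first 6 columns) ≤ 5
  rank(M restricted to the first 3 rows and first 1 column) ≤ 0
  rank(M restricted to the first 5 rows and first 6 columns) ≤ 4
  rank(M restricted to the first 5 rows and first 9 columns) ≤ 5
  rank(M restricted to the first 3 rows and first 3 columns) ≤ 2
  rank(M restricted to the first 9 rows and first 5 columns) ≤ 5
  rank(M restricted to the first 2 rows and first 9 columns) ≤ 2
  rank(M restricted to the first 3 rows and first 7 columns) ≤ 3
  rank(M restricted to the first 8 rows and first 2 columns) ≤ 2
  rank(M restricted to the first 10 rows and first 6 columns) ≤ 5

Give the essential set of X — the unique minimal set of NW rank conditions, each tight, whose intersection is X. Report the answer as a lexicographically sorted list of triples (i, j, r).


Rank table r_w(11×11) implied by the 20 constraints:

  R[1]: 0  1  1  1  1  1  1  1  1  1  1
  R[2]: 0  1  1  2  2  2  2  2  2  2  2
  R[3]: 0  1  2  3  3  3  3  3  3  3  3
  R[4]: 1  2  3  4  4  4  4  4  4  4  4
  R[5]: 1  2  3  4  4  4  5  5  5  5  5
  R[6]: 1  2  3  4  5  5  6  6  6  6  6
  R[7]: 1  2  3  4  5  5  6  6  7  7  7
  R[8]: 1  2  3  4  5  5  6  6  7  7  8
  R[9]: 1  2  3  4  5  5  6  7  8  8  9
  R[10]: 1  2  3  4  5  5  6  7  8  9  10
  R[11]: 1  2  3  4  5  6  7  8  9  10  11

the unique w with this rank table is (2, 4, 3, 1, 7, 5, 9, 11, 8, 10, 6).

Fulton essential set (6 of the 13 Rothe cells):

[(2, 3, 1), (3, 1, 0), (5, 6, 4), (8, 8, 6), (8, 10, 7), (10, 6, 5)]


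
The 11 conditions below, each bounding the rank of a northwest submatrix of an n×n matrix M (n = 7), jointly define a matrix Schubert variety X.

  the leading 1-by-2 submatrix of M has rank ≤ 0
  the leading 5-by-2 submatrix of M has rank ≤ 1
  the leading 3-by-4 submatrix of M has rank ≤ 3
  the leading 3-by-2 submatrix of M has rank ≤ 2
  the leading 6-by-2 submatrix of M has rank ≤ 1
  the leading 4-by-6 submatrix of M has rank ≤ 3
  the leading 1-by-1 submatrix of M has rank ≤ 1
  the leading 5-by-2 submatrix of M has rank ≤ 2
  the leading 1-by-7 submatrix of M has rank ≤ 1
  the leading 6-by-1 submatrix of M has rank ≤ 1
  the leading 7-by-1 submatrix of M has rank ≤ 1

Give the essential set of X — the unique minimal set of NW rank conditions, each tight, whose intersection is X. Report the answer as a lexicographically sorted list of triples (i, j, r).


Reconstructing r_w from the 11 given conditions:

  0 0 1 1 1 1 1
  1 1 2 2 2 2 2
  1 1 2 3 3 3 3
  1 1 2 3 3 3 4
  1 1 2 3 4 4 5
  1 1 2 3 4 5 6
  1 2 3 4 5 6 7

hence w(1..7) = (3, 1, 4, 7, 5, 6, 2).

D(w) has 8 cells with 3 SE-corners; essential set:

[(1, 2, 0), (4, 6, 3), (6, 2, 1)]


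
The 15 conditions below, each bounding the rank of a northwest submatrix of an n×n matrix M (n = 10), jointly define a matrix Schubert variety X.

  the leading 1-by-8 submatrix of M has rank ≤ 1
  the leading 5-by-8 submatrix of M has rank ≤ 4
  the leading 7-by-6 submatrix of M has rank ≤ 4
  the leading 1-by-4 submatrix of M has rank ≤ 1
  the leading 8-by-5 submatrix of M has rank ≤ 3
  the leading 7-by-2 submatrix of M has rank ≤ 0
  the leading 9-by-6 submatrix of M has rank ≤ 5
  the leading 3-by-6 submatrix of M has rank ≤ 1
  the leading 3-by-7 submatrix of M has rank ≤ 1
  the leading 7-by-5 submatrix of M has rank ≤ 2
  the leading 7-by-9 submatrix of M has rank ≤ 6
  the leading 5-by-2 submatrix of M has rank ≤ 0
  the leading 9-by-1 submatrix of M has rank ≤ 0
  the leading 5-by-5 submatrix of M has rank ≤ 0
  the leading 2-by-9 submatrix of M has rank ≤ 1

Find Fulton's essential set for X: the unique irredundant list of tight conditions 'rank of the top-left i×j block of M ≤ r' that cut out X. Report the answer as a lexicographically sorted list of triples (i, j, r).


The tightest implied rank at each (i,j), from the 15 conditions:

  0 0 0 0 0 1 1 1 1 1
  0 0 0 0 0 1 1 1 1 2
  0 0 0 0 0 1 1 2 2 3
  0 0 0 0 0 1 2 3 3 4
  0 0 0 0 0 1 2 3 4 5
  0 0 1 1 1 2 3 4 5 6
  0 0 1 2 2 3 4 5 6 7
  0 1 2 3 3 4 5 6 7 8
  0 1 2 3 4 5 6 7 8 9
  1 2 3 4 5 6 7 8 9 10

second differences of R give the permutation w = (6, 10, 8, 7, 9, 3, 4, 2, 5, 1).

D(w) has 35 cells with 5 SE-corners; essential set:

[(2, 9, 1), (3, 7, 1), (5, 5, 0), (7, 2, 0), (9, 1, 0)]


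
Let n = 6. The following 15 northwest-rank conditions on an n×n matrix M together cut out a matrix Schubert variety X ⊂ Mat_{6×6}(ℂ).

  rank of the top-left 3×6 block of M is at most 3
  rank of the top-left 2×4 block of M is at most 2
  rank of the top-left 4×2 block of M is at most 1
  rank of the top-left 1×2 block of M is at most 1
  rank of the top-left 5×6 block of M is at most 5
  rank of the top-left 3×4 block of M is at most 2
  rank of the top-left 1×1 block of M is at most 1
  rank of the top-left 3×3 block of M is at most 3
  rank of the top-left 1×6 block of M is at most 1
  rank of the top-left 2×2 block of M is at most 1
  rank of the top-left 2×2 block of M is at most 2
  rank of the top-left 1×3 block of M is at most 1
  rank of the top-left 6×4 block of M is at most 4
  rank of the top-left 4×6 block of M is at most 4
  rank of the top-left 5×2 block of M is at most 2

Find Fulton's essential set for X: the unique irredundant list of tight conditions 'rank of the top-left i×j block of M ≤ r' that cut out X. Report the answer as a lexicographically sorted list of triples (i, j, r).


Recovering R(i,j) via the rank-extension bound from the 15 conditions:

  1 1 1 1 1 1
  1 1 2 2 2 2
  1 1 2 2 3 3
  1 1 2 3 4 4
  1 2 3 4 5 5
  1 2 3 4 5 6

the unique w with this rank table is (1, 3, 5, 4, 2, 6).

2 SE-corners of the 4-cell Rothe diagram give Ess(w):

[(3, 4, 2), (4, 2, 1)]


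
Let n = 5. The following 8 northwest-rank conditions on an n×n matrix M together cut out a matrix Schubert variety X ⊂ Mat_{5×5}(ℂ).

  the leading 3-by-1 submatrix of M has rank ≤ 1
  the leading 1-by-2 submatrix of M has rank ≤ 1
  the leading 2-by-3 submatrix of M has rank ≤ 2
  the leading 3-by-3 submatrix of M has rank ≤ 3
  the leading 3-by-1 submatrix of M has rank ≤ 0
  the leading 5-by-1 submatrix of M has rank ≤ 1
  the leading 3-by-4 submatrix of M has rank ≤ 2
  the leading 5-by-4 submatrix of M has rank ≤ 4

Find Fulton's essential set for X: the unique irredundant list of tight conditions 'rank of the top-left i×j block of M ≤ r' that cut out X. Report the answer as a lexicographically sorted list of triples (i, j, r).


Propagating the 8 rank bounds to every northwest block:

  i=1: 0 | 1 | 1 | 1 | 1
  i=2: 0 | 1 | 2 | 2 | 2
  i=3: 0 | 1 | 2 | 2 | 3
  i=4: 1 | 2 | 3 | 3 | 4
  i=5: 1 | 2 | 3 | 4 | 5

reading off 1-entries of Δ²R: w = (2, 3, 5, 1, 4).

ℓ(w)=4; the 2 essential cells (i,j,r):

[(3, 1, 0), (3, 4, 2)]


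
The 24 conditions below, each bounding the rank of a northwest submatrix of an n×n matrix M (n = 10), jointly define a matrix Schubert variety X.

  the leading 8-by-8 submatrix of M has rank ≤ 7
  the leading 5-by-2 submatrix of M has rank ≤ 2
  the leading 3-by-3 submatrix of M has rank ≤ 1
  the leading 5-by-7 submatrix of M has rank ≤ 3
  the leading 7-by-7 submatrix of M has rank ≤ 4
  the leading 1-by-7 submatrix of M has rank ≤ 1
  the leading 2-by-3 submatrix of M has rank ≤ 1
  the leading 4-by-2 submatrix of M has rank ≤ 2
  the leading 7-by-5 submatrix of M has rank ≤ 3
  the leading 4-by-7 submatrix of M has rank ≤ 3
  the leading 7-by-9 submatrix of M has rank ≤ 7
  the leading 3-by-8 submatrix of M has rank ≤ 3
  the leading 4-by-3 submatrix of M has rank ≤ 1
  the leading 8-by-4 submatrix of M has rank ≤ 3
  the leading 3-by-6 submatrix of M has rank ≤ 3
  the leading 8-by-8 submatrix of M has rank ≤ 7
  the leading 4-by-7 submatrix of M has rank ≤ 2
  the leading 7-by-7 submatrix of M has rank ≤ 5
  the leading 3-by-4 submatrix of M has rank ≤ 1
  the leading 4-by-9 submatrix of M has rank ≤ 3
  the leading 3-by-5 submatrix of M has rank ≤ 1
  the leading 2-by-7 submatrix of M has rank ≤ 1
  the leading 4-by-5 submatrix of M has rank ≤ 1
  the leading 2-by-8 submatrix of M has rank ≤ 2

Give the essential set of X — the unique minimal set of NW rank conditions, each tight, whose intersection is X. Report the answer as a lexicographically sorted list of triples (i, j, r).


Propagating the 24 rank bounds to every northwest block:

  R[1]: 1  1  1  1  1  1  1  1  1  1
  R[2]: 1  1  1  1  1  1  1  2  2  2
  R[3]: 1  1  1  1  1  2  2  3  3  3
  R[4]: 1  1  1  1  1  2  2  3  3  4
  R[5]: 1  2  2  2  2  3  3  4  4  5
  R[6]: 1  2  3  3  3  4  4  5  5  6
  R[7]: 1  2  3  3  3  4  4  5  6  7
  R[8]: 1  2  3  3  4  5  5  6  7  8
  R[9]: 1  2  3  4  5  6  6  7  8  9
  R[10]: 1  2  3  4  5  6  7  8  9  10

so w = (1, 8, 6, 10, 2, 3, 9, 5, 4, 7).

Rothe diagram D(w) (20 cells), 7 SE-corners (essential conditions):

[(2, 7, 1), (4, 5, 1), (4, 7, 2), (4, 9, 3), (7, 5, 3), (7, 7, 4), (8, 4, 3)]


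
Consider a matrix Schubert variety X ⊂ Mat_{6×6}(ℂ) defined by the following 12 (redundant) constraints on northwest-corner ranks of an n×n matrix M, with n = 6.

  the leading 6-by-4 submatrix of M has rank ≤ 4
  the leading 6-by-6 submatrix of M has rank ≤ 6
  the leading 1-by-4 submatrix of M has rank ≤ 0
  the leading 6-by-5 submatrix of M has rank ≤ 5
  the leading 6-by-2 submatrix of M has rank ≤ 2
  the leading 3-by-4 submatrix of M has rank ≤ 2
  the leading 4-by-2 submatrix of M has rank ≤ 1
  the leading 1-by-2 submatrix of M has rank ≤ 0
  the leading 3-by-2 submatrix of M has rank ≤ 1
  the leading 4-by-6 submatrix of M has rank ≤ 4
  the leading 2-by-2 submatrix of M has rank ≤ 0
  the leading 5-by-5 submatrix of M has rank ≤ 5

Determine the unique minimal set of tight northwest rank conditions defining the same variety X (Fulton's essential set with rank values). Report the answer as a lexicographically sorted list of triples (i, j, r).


Reconstructing r_w from the 12 given conditions:

  R[1]: 0  0  0  0  1  1
  R[2]: 0  0  1  1  2  2
  R[3]: 1  1  2  2  3  3
  R[4]: 1  1  2  3  4  4
  R[5]: 1  2  3  4  5  5
  R[6]: 1  2  3  4  5  6

the unique w with this rank table is (5, 3, 1, 4, 2, 6).

ℓ(w)=7; the 3 essential cells (i,j,r):

[(1, 4, 0), (2, 2, 0), (4, 2, 1)]


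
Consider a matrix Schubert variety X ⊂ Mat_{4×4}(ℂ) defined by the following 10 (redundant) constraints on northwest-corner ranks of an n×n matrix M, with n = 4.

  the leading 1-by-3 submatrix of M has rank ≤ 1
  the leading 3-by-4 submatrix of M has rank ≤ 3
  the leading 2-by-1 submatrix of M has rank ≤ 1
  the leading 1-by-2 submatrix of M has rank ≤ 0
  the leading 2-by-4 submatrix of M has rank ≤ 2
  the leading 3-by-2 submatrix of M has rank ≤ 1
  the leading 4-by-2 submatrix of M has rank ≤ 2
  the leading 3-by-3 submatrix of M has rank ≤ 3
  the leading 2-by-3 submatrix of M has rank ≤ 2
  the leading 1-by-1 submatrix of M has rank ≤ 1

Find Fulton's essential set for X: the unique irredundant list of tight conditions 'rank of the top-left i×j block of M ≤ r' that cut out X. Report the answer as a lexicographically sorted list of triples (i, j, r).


Propagating the 10 rank bounds to every northwest block:

  R[1]: 0, 0, 1, 1
  R[2]: 1, 1, 2, 2
  R[3]: 1, 1, 2, 3
  R[4]: 1, 2, 3, 4

giving w = (3, 1, 4, 2) via Δ²R.

D(w) has 3 cells with 2 SE-corners; essential set:

[(1, 2, 0), (3, 2, 1)]


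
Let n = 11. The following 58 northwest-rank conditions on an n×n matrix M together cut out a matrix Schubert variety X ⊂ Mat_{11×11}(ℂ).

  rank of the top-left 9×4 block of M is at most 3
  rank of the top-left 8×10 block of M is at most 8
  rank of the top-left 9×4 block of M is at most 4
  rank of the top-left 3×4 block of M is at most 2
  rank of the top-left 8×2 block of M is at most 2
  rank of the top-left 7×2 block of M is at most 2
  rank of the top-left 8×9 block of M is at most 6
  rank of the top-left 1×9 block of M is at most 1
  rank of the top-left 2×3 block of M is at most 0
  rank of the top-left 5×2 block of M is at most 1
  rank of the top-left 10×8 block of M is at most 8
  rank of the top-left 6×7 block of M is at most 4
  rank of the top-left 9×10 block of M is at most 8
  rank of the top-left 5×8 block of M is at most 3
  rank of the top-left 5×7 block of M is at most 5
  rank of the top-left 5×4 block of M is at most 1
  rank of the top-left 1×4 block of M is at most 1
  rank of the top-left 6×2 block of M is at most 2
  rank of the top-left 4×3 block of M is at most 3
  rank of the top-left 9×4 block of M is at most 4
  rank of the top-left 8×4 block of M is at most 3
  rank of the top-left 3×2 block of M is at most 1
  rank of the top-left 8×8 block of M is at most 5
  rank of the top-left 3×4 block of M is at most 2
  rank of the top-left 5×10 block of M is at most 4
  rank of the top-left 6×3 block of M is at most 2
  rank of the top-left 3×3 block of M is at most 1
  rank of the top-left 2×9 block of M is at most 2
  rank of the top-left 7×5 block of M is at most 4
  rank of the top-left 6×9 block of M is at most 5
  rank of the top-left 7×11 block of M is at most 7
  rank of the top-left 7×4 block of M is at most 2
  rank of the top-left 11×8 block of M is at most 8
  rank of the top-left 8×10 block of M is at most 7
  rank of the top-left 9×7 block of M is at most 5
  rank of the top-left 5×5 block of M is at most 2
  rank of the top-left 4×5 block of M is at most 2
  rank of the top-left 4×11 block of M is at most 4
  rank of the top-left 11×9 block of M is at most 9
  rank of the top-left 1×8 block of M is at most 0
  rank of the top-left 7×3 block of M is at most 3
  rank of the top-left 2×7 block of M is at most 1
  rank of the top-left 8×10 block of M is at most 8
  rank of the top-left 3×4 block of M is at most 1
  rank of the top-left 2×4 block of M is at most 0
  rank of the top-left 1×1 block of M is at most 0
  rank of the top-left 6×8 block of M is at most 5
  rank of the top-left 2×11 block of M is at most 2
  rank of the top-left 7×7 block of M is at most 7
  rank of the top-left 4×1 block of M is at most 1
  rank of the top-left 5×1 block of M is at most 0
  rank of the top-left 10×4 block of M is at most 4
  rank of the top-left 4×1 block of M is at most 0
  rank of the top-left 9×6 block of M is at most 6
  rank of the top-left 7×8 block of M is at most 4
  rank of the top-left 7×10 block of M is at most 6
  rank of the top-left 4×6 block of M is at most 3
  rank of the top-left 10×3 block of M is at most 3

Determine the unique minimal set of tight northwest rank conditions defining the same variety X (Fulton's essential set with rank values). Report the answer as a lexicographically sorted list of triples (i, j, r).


The tightest implied rank at each (i,j), from the 58 conditions:

  row 1: 0, 0, 0, 0, 0, 0, 0, 0, 1, 1, 1
  row 2: 0, 0, 0, 0, 1, 1, 1, 1, 2, 2, 2
  row 3: 0, 1, 1, 1, 2, 2, 2, 2, 3, 3, 3
  row 4: 0, 1, 1, 1, 2, 3, 3, 3, 4, 4, 4
  row 5: 0, 1, 1, 1, 2, 3, 3, 3, 4, 4, 5
  row 6: 1, 2, 2, 2, 3, 4, 4, 4, 5, 5, 6
  row 7: 1, 2, 2, 2, 3, 4, 4, 4, 5, 6, 7
  row 8: 1, 2, 3, 3, 4, 5, 5, 5, 6, 7, 8
  row 9: 1, 2, 3, 3, 4, 5, 5, 6, 7, 8, 9
  row 10: 1, 2, 3, 4, 5, 6, 6, 7, 8, 9, 10
  row 11: 1, 2, 3, 4, 5, 6, 7, 8, 9, 10, 11

reading off 1-entries of Δ²R: w = (9, 5, 2, 6, 11, 1, 10, 3, 8, 4, 7).

ℓ(w)=28; the 10 essential cells (i,j,r):

[(1, 8, 0), (2, 4, 0), (5, 1, 0), (5, 4, 1), (5, 8, 3), (5, 10, 4), (7, 4, 2), (7, 8, 4), (9, 4, 3), (9, 7, 5)]


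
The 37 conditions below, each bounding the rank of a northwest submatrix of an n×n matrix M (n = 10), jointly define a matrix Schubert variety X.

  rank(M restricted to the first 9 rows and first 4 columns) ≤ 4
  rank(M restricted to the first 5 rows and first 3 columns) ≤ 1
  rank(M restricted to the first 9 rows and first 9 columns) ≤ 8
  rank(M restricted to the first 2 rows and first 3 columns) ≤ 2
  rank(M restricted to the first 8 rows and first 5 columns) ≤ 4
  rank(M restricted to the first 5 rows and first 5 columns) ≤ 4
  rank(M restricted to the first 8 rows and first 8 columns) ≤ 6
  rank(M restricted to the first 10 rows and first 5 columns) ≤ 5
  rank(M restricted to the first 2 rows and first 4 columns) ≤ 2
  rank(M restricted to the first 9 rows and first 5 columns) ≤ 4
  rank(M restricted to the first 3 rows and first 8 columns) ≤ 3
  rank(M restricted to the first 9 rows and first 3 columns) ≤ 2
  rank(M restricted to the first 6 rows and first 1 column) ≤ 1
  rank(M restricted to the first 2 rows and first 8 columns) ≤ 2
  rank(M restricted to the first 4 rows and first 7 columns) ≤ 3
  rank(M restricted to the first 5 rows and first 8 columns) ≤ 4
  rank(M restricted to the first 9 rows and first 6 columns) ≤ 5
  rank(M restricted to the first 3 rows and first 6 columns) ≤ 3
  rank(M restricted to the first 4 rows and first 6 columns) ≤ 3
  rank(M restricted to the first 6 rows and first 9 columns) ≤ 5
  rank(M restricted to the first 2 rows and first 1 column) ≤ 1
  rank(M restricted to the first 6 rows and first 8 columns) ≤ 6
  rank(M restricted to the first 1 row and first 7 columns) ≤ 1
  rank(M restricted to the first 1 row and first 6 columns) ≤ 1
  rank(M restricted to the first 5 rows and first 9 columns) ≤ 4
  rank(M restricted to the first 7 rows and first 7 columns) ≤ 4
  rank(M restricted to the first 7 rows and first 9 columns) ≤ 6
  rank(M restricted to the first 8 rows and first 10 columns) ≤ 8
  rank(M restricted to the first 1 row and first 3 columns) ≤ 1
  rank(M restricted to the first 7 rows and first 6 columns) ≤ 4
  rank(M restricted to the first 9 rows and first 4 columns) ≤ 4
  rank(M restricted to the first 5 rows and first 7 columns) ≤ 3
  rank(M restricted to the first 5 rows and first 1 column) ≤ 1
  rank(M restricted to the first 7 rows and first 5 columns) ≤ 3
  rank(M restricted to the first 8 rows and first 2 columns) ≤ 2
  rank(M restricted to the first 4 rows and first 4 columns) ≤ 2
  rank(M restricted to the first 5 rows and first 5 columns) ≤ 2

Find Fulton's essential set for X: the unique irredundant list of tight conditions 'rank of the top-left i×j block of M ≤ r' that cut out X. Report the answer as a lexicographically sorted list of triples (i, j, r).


Propagating the 37 rank bounds to every northwest block:

  R[1]: 1, 1, 1, 1, 1, 1, 1, 1, 1, 1
  R[2]: 1, 1, 1, 2, 2, 2, 2, 2, 2, 2
  R[3]: 1, 1, 1, 2, 2, 3, 3, 3, 3, 3
  R[4]: 1, 1, 1, 2, 2, 3, 3, 4, 4, 4
  R[5]: 1, 1, 1, 2, 2, 3, 3, 4, 4, 5
  R[6]: 1, 2, 2, 3, 3, 4, 4, 5, 5, 6
  R[7]: 1, 2, 2, 3, 3, 4, 4, 5, 6, 7
  R[8]: 1, 2, 2, 3, 4, 5, 5, 6, 7, 8
  R[9]: 1, 2, 2, 3, 4, 5, 6, 7, 8, 9
  R[10]: 1, 2, 3, 4, 5, 6, 7, 8, 9, 10

reading off 1-entries of Δ²R: w = (1, 4, 6, 8, 10, 2, 9, 5, 7, 3).

7 SE-corners of the 19-cell Rothe diagram give Ess(w):

[(5, 3, 1), (5, 5, 2), (5, 7, 3), (5, 9, 4), (7, 5, 3), (7, 7, 4), (9, 3, 2)]


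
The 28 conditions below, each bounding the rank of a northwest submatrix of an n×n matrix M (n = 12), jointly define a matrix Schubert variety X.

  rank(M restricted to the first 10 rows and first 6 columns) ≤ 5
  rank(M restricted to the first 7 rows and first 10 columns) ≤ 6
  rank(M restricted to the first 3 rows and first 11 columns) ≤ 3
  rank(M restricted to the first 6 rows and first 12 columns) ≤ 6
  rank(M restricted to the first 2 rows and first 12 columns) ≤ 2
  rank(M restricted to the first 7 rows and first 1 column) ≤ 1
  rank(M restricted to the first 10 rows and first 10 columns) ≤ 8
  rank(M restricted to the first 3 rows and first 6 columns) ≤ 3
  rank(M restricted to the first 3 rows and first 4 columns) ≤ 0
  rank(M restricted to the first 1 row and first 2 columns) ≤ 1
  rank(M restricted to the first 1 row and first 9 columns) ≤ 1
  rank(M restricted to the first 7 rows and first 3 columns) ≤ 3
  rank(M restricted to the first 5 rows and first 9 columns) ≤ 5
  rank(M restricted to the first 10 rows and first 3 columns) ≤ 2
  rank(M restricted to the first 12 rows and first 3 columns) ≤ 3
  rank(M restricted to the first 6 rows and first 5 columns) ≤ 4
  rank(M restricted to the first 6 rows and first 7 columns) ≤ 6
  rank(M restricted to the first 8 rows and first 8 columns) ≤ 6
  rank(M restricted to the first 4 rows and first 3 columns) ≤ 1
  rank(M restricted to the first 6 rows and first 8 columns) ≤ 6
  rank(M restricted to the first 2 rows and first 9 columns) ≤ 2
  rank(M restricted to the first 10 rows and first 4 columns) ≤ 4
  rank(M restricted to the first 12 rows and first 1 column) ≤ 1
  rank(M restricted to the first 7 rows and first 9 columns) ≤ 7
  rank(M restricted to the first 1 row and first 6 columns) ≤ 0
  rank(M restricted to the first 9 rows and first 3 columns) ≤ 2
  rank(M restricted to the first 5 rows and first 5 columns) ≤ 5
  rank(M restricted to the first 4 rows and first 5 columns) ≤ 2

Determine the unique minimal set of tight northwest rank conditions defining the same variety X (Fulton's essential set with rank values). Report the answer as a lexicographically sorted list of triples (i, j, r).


Computing R[i][j] = min implied NW-rank bound (n=12, 28 conditions):

  0 0 0 0 0 0 1 1 1 1 1 1
  0 0 0 0 1 1 2 2 2 2 2 2
  0 0 0 0 1 2 3 3 3 3 3 3
  1 1 1 1 2 3 4 4 4 4 4 4
  1 2 2 2 3 4 5 5 5 5 5 5
  1 2 2 3 4 5 6 6 6 6 6 6
  1 2 2 3 4 5 6 6 6 6 7 7
  1 2 2 3 4 5 6 6 7 7 8 8
  1 2 2 3 4 5 6 7 8 8 9 9
  1 2 2 3 4 5 6 7 8 8 9 10
  1 2 3 4 5 6 7 8 9 9 10 11
  1 2 3 4 5 6 7 8 9 10 11 12

second differences of R give the permutation w = (7, 5, 6, 1, 2, 4, 11, 9, 8, 12, 3, 10).

D(w) has 24 cells with 6 SE-corners; essential set:

[(1, 6, 0), (3, 4, 0), (7, 10, 6), (8, 8, 6), (10, 3, 2), (10, 10, 8)]


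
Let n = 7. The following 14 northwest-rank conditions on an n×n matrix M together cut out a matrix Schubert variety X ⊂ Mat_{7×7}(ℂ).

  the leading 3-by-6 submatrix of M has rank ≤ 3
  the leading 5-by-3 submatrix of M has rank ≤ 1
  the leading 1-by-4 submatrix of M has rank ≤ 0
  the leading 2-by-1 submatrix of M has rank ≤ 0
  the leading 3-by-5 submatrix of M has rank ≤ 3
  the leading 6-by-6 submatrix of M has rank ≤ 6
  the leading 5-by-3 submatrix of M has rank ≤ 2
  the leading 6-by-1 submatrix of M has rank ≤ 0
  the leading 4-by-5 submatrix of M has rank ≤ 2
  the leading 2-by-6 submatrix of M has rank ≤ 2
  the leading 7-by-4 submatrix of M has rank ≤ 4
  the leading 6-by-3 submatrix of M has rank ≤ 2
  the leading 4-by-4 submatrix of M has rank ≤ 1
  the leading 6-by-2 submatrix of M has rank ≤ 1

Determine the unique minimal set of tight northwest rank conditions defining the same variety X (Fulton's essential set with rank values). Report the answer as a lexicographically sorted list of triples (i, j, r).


Propagating the 14 rank bounds to every northwest block:

  R[1]: 0  0  0  0  1  1  1
  R[2]: 0  1  1  1  2  2  2
  R[3]: 0  1  1  1  2  3  3
  R[4]: 0  1  1  1  2  3  4
  R[5]: 0  1  1  2  3  4  5
  R[6]: 0  1  2  3  4  5  6
  R[7]: 1  2  3  4  5  6  7

second differences of R give the permutation w = (5, 2, 6, 7, 4, 3, 1).

|D(w)|=14, |Ess(w)|=4:

[(1, 4, 0), (4, 4, 1), (5, 3, 1), (6, 1, 0)]


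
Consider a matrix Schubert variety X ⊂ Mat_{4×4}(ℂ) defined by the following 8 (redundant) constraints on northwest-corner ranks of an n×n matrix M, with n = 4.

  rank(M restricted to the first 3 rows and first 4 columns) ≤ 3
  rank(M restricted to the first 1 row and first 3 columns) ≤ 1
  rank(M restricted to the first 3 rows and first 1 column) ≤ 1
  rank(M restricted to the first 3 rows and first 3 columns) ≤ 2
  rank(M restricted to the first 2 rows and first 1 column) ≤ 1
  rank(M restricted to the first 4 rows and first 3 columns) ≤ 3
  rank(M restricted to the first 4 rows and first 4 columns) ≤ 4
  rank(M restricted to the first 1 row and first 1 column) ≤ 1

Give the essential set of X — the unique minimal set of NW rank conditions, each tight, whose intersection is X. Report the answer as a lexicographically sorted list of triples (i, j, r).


Propagating the 8 rank bounds to every northwest block:

  row 1: 1, 1, 1, 1
  row 2: 1, 2, 2, 2
  row 3: 1, 2, 2, 3
  row 4: 1, 2, 3, 4

so w = (1, 2, 4, 3).

D(w) has 1 cell with 1 SE-corner; essential set:

[(3, 3, 2)]


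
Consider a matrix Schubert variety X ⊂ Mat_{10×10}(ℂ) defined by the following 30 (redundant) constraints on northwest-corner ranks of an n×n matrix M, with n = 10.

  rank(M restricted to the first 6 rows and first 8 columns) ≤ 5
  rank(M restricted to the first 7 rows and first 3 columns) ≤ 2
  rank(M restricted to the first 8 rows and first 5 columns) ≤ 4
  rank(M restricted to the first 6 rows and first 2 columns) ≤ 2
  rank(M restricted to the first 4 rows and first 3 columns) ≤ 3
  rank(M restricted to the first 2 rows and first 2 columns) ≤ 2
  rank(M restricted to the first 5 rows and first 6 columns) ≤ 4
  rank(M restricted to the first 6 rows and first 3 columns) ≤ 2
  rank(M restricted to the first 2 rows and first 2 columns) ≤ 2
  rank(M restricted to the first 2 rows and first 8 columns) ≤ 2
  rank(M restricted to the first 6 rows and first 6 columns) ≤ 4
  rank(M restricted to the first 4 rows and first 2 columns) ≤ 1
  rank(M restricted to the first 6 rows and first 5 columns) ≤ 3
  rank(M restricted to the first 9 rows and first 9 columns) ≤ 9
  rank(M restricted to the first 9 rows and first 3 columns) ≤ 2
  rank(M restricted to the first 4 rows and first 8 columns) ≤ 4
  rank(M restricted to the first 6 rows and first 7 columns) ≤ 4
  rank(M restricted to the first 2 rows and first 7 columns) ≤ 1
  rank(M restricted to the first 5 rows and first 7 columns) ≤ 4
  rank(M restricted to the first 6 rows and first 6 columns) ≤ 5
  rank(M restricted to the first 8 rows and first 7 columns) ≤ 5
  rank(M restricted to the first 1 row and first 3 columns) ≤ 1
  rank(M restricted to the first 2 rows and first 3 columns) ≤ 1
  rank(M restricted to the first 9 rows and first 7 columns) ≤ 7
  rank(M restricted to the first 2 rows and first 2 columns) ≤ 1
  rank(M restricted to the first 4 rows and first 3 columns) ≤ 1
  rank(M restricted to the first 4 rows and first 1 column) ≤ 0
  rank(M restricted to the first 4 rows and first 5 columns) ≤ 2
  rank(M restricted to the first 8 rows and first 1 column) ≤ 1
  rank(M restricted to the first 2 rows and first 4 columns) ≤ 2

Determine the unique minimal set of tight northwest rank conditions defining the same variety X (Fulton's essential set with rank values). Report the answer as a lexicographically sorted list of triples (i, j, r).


Propagating the 30 rank bounds to every northwest block:

  R[1]: 0, 1, 1, 1, 1, 1, 1, 1, 1, 1
  R[2]: 0, 1, 1, 1, 1, 1, 1, 2, 2, 2
  R[3]: 0, 1, 1, 2, 2, 2, 2, 3, 3, 3
  R[4]: 0, 1, 1, 2, 2, 3, 3, 4, 4, 4
  R[5]: 1, 2, 2, 3, 3, 4, 4, 5, 5, 5
  R[6]: 1, 2, 2, 3, 3, 4, 4, 5, 6, 6
  R[7]: 1, 2, 2, 3, 4, 5, 5, 6, 7, 7
  R[8]: 1, 2, 2, 3, 4, 5, 5, 6, 7, 8
  R[9]: 1, 2, 2, 3, 4, 5, 6, 7, 8, 9
  R[10]: 1, 2, 3, 4, 5, 6, 7, 8, 9, 10

giving w = (2, 8, 4, 6, 1, 9, 5, 10, 7, 3) via Δ²R.

Fulton essential set (8 of the 19 Rothe cells):

[(2, 7, 1), (4, 1, 0), (4, 3, 1), (4, 5, 2), (6, 5, 3), (6, 7, 4), (8, 7, 5), (9, 3, 2)]


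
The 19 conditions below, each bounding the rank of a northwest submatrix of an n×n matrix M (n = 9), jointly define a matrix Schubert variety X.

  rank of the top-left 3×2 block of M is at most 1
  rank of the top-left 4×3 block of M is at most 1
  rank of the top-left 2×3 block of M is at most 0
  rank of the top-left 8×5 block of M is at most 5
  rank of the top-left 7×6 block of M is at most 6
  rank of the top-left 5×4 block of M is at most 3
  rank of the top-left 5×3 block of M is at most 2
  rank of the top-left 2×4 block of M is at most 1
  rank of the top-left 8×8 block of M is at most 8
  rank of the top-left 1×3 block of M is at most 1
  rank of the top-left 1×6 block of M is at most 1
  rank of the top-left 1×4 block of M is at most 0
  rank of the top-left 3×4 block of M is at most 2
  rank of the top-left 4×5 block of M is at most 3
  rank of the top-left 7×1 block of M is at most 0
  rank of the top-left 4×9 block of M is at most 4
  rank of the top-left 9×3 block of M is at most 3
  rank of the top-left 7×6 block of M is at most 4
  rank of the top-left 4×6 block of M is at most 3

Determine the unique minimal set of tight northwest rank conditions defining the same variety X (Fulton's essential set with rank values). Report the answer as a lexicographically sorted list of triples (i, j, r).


Propagating the 19 rank bounds to every northwest block:

  R[1]: 0  0  0  0  1  1  1  1  1
  R[2]: 0  0  0  1  2  2  2  2  2
  R[3]: 0  1  1  2  3  3  3  3  3
  R[4]: 0  1  1  2  3  3  4  4  4
  R[5]: 0  1  2  3  4  4  5  5  5
  R[6]: 0  1  2  3  4  4  5  6  6
  R[7]: 0  1  2  3  4  4  5  6  7
  R[8]: 1  2  3  4  5  5  6  7  8
  R[9]: 1  2  3  4  5  6  7  8  9

so w = (5, 4, 2, 7, 3, 8, 9, 1, 6).

Rothe diagram D(w) (16 cells), 6 SE-corners (essential conditions):

[(1, 4, 0), (2, 3, 0), (4, 3, 1), (4, 6, 3), (7, 1, 0), (7, 6, 4)]
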